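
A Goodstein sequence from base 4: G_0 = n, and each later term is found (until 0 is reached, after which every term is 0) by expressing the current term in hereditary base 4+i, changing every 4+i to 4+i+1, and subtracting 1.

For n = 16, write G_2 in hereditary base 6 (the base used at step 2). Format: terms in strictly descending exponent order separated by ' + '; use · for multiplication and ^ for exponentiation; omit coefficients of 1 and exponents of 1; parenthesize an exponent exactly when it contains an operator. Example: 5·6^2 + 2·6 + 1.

4·6 + 3

[0] 16 ≡ 4^2 (base 4). Lift 5: 25. −1: 24.
[1] 24 ≡ 4·5 + 4 (base 5). Lift 6: 28. −1: 27.
[2] 27 ≡ 4·6 + 3 (base 6). Lift 7: 31. −1: 30.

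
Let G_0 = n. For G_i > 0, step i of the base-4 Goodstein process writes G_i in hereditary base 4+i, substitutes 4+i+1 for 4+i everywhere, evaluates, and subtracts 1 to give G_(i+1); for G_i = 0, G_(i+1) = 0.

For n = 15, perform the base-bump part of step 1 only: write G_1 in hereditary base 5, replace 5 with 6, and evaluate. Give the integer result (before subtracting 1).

[0] 15 ≡ 3·4 + 3 (base 4). Lift 5: 18. −1: 17.
[1] 17 ≡ 3·5 + 2 (base 5). Lift 6: 20. −1: 19.

20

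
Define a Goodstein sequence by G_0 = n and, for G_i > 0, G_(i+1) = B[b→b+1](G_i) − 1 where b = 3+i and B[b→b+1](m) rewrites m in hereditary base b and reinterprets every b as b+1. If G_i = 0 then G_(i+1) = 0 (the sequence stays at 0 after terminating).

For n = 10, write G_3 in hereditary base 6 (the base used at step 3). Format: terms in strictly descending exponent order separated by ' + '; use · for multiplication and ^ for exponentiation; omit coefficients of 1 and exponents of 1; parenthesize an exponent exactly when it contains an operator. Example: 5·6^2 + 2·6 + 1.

4·6 + 3

10 —HB3→ 3^2 + 1 —bump→ 4^2 + 1 = 17 —(−1)→ 16
16 —HB4→ 4^2 —bump→ 5^2 = 25 —(−1)→ 24
24 —HB5→ 4·5 + 4 —bump→ 4·6 + 4 = 28 —(−1)→ 27
27 —HB6→ 4·6 + 3 —bump→ 4·7 + 3 = 31 —(−1)→ 30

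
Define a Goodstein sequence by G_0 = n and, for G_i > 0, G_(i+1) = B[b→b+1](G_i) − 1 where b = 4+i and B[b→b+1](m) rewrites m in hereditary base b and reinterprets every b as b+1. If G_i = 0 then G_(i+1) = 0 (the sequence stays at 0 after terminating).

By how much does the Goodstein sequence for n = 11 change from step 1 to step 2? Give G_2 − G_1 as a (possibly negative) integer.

G_0 = 11. HB_4(11) = 2·4 + 3. Bump = 13. G_1 = 12.
G_1 = 12. HB_5(12) = 2·5 + 2. Bump = 14. G_2 = 13.

1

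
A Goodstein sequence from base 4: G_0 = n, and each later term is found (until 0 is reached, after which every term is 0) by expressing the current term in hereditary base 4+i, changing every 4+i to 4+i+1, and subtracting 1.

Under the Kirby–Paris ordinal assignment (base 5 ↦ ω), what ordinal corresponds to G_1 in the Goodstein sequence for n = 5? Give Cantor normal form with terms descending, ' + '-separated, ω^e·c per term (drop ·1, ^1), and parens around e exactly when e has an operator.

G_0 = 5. HB_4(5) = 4 + 1. Bump = 6. G_1 = 5.
G_1 = 5. HB_5(5) = 5. Bump = 6. G_2 = 5.

ω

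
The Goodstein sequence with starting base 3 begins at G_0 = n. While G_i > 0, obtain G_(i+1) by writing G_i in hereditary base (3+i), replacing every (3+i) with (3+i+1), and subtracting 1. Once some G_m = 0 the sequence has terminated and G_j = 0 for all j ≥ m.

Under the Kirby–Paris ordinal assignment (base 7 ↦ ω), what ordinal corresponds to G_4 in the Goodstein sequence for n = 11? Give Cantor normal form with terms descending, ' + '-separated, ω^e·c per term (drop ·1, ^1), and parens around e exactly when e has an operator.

(0) 11|_3 = 3^2 + 2 ↦ 4^2 + 2|_4 = 18 ⇒ 17
(1) 17|_4 = 4^2 + 1 ↦ 5^2 + 1|_5 = 26 ⇒ 25
(2) 25|_5 = 5^2 ↦ 6^2|_6 = 36 ⇒ 35
(3) 35|_6 = 5·6 + 5 ↦ 5·7 + 5|_7 = 40 ⇒ 39
(4) 39|_7 = 5·7 + 4 ↦ 5·8 + 4|_8 = 44 ⇒ 43

ω·5 + 4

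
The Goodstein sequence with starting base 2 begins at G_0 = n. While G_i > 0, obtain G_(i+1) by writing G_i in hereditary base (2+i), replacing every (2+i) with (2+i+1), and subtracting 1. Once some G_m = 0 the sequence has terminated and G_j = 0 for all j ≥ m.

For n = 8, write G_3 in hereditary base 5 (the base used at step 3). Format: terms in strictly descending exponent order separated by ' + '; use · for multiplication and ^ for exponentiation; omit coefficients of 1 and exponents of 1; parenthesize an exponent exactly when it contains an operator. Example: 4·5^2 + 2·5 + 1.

G_0=8  [base 2] 2^(2 + 1)  →[2↦3]→  3^(3 + 1) = 81  −1 ⇒ G_1=80
G_1=80  [base 3] 2·3^3 + 2·3^2 + 2·3 + 2  →[3↦4]→  2·4^4 + 2·4^2 + 2·4 + 2 = 554  −1 ⇒ G_2=553
G_2=553  [base 4] 2·4^4 + 2·4^2 + 2·4 + 1  →[4↦5]→  2·5^5 + 2·5^2 + 2·5 + 1 = 6311  −1 ⇒ G_3=6310
G_3=6310  [base 5] 2·5^5 + 2·5^2 + 2·5  →[5↦6]→  2·6^6 + 2·6^2 + 2·6 = 93396  −1 ⇒ G_4=93395

2·5^5 + 2·5^2 + 2·5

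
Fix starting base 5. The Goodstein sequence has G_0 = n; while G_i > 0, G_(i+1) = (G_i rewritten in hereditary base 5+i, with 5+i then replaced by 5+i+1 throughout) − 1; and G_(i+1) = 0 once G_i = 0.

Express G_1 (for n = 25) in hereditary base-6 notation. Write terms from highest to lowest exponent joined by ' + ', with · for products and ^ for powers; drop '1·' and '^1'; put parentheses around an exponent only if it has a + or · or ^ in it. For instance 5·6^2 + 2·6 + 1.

5·6 + 5

G_0 = 25. HB_5(25) = 5^2. Bump = 36. G_1 = 35.
G_1 = 35. HB_6(35) = 5·6 + 5. Bump = 40. G_2 = 39.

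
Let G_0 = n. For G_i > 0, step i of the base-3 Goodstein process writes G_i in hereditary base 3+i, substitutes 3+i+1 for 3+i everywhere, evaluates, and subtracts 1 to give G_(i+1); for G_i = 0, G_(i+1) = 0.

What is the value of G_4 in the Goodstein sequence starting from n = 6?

G_0=6  [base 3] 2·3  →[3↦4]→  2·4 = 8  −1 ⇒ G_1=7
G_1=7  [base 4] 4 + 3  →[4↦5]→  5 + 3 = 8  −1 ⇒ G_2=7
G_2=7  [base 5] 5 + 2  →[5↦6]→  6 + 2 = 8  −1 ⇒ G_3=7
G_3=7  [base 6] 6 + 1  →[6↦7]→  7 + 1 = 8  −1 ⇒ G_4=7
G_4=7  [base 7] 7  →[7↦8]→  8 = 8  −1 ⇒ G_5=7

7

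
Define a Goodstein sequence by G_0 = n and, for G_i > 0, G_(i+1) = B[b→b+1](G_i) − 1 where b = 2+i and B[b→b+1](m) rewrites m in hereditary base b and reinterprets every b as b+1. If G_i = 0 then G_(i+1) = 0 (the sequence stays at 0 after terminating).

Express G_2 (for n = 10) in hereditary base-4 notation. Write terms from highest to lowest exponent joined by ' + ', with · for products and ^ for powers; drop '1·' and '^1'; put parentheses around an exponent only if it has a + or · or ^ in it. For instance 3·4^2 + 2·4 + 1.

4^(4 + 1) + 1

10 —HB2→ 2^(2 + 1) + 2 —bump→ 3^(3 + 1) + 3 = 84 —(−1)→ 83
83 —HB3→ 3^(3 + 1) + 2 —bump→ 4^(4 + 1) + 2 = 1026 —(−1)→ 1025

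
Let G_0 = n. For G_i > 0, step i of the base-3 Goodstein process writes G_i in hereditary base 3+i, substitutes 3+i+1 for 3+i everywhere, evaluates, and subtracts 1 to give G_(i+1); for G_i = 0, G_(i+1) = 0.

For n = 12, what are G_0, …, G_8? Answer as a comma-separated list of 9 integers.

12, 19, 27, 37, 49, 63, 69, 75, 81

G_0 = 12. HB_3(12) = 3^2 + 3. Bump = 20. G_1 = 19.
G_1 = 19. HB_4(19) = 4^2 + 3. Bump = 28. G_2 = 27.
G_2 = 27. HB_5(27) = 5^2 + 2. Bump = 38. G_3 = 37.
G_3 = 37. HB_6(37) = 6^2 + 1. Bump = 50. G_4 = 49.
G_4 = 49. HB_7(49) = 7^2. Bump = 64. G_5 = 63.
G_5 = 63. HB_8(63) = 7·8 + 7. Bump = 70. G_6 = 69.
G_6 = 69. HB_9(69) = 7·9 + 6. Bump = 76. G_7 = 75.
G_7 = 75. HB_10(75) = 7·10 + 5. Bump = 82. G_8 = 81.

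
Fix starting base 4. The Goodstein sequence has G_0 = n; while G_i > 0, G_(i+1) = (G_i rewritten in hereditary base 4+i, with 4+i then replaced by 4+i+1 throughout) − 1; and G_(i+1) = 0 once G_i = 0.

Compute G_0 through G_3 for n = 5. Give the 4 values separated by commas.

5, 5, 5, 4

G_0=5  [base 4] 4 + 1  →[4↦5]→  5 + 1 = 6  −1 ⇒ G_1=5
G_1=5  [base 5] 5  →[5↦6]→  6 = 6  −1 ⇒ G_2=5
G_2=5  [base 6] 5  →[6↦7]→  5 = 5  −1 ⇒ G_3=4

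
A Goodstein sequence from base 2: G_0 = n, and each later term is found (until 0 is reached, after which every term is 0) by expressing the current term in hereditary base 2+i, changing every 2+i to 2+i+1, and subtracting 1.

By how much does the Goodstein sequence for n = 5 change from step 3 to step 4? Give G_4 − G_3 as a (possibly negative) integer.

(0) 5|_2 = 2^2 + 1 ↦ 3^3 + 1|_3 = 28 ⇒ 27
(1) 27|_3 = 3^3 ↦ 4^4|_4 = 256 ⇒ 255
(2) 255|_4 = 3·4^3 + 3·4^2 + 3·4 + 3 ↦ 3·5^3 + 3·5^2 + 3·5 + 3|_5 = 468 ⇒ 467
(3) 467|_5 = 3·5^3 + 3·5^2 + 3·5 + 2 ↦ 3·6^3 + 3·6^2 + 3·6 + 2|_6 = 776 ⇒ 775

308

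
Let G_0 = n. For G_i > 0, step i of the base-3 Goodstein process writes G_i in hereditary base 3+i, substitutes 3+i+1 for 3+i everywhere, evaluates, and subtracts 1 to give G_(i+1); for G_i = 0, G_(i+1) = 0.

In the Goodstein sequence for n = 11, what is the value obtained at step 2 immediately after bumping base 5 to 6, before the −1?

36

step 0: 11 = 3^2 + 2; sub 4 for 3: 4^2 + 2; = 18; G_1 = 18−1 = 17
step 1: 17 = 4^2 + 1; sub 5 for 4: 5^2 + 1; = 26; G_2 = 26−1 = 25
step 2: 25 = 5^2; sub 6 for 5: 6^2; = 36; G_3 = 36−1 = 35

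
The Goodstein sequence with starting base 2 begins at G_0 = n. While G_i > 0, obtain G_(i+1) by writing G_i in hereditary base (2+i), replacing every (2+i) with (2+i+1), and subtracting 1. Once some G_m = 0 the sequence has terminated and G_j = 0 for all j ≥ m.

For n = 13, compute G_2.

1279

13 —HB2→ 2^(2 + 1) + 2^2 + 1 —bump→ 3^(3 + 1) + 3^3 + 1 = 109 —(−1)→ 108
108 —HB3→ 3^(3 + 1) + 3^3 —bump→ 4^(4 + 1) + 4^4 = 1280 —(−1)→ 1279
1279 —HB4→ 4^(4 + 1) + 3·4^3 + 3·4^2 + 3·4 + 3 —bump→ 5^(5 + 1) + 3·5^3 + 3·5^2 + 3·5 + 3 = 16093 —(−1)→ 16092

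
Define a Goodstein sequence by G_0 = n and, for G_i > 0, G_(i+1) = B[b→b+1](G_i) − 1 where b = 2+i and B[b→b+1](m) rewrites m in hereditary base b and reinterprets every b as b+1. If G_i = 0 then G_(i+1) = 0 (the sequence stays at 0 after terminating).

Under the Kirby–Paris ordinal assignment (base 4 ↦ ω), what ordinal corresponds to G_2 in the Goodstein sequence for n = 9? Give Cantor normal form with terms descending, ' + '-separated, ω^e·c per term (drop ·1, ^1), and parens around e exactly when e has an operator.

step 0: 9 = 2^(2 + 1) + 1; sub 3 for 2: 3^(3 + 1) + 1; = 82; G_1 = 82−1 = 81
step 1: 81 = 3^(3 + 1); sub 4 for 3: 4^(4 + 1); = 1024; G_2 = 1024−1 = 1023
step 2: 1023 = 3·4^4 + 3·4^3 + 3·4^2 + 3·4 + 3; sub 5 for 4: 3·5^5 + 3·5^3 + 3·5^2 + 3·5 + 3; = 9843; G_3 = 9843−1 = 9842

ω^ω·3 + ω^3·3 + ω^2·3 + ω·3 + 3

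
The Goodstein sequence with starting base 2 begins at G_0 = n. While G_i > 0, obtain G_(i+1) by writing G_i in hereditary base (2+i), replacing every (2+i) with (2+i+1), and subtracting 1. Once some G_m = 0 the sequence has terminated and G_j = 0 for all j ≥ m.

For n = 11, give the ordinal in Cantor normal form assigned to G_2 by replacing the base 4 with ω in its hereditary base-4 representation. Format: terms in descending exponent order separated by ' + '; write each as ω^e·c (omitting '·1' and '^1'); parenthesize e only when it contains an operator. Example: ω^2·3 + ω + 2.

[0] 11 ≡ 2^(2 + 1) + 2 + 1 (base 2). Lift 3: 85. −1: 84.
[1] 84 ≡ 3^(3 + 1) + 3 (base 3). Lift 4: 1028. −1: 1027.
[2] 1027 ≡ 4^(4 + 1) + 3 (base 4). Lift 5: 15628. −1: 15627.

ω^(ω + 1) + 3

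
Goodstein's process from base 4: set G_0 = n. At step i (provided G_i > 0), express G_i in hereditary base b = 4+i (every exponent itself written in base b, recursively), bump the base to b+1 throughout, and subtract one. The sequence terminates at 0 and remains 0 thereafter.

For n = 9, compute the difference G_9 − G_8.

-1

9 —HB4→ 2·4 + 1 —bump→ 2·5 + 1 = 11 —(−1)→ 10
10 —HB5→ 2·5 —bump→ 2·6 = 12 —(−1)→ 11
11 —HB6→ 6 + 5 —bump→ 7 + 5 = 12 —(−1)→ 11
11 —HB7→ 7 + 4 —bump→ 8 + 4 = 12 —(−1)→ 11
11 —HB8→ 8 + 3 —bump→ 9 + 3 = 12 —(−1)→ 11
11 —HB9→ 9 + 2 —bump→ 10 + 2 = 12 —(−1)→ 11
11 —HB10→ 10 + 1 —bump→ 11 + 1 = 12 —(−1)→ 11
11 —HB11→ 11 —bump→ 12 = 12 —(−1)→ 11
11 —HB12→ 11 —bump→ 11 = 11 —(−1)→ 10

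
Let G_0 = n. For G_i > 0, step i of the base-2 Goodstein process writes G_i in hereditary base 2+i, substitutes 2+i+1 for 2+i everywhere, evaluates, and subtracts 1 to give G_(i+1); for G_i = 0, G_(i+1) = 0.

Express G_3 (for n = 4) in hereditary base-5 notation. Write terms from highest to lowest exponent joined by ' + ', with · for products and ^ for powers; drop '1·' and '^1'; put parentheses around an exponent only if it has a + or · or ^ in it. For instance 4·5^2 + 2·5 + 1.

i=0: 4 = 2^2 (b=2); 2→3: 3^3 = 27; 27−1 = 26
i=1: 26 = 2·3^2 + 2·3 + 2 (b=3); 3→4: 2·4^2 + 2·4 + 2 = 42; 42−1 = 41
i=2: 41 = 2·4^2 + 2·4 + 1 (b=4); 4→5: 2·5^2 + 2·5 + 1 = 61; 61−1 = 60

2·5^2 + 2·5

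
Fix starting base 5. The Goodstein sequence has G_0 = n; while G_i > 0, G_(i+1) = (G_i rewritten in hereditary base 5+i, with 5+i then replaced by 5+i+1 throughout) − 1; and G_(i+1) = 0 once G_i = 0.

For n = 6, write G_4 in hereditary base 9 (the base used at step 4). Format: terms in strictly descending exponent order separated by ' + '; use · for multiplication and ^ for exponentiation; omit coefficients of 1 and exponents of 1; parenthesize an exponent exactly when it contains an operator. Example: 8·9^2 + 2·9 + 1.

4

step 0: 6 = 5 + 1; sub 6 for 5: 6 + 1; = 7; G_1 = 7−1 = 6
step 1: 6 = 6; sub 7 for 6: 7; = 7; G_2 = 7−1 = 6
step 2: 6 = 6; sub 8 for 7: 6; = 6; G_3 = 6−1 = 5
step 3: 5 = 5; sub 9 for 8: 5; = 5; G_4 = 5−1 = 4
step 4: 4 = 4; sub 10 for 9: 4; = 4; G_5 = 4−1 = 3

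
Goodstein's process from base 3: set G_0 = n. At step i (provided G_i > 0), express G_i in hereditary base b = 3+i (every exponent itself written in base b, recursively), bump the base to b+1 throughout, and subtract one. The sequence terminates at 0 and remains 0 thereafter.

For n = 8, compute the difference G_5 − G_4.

0

[0] 8 ≡ 2·3 + 2 (base 3). Lift 4: 10. −1: 9.
[1] 9 ≡ 2·4 + 1 (base 4). Lift 5: 11. −1: 10.
[2] 10 ≡ 2·5 (base 5). Lift 6: 12. −1: 11.
[3] 11 ≡ 6 + 5 (base 6). Lift 7: 12. −1: 11.
[4] 11 ≡ 7 + 4 (base 7). Lift 8: 12. −1: 11.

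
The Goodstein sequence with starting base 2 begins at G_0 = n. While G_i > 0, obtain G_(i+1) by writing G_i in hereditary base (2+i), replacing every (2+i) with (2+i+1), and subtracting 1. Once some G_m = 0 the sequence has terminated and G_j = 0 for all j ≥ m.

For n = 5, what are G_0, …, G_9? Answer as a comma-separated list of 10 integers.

5, 27, 255, 467, 775, 1197, 1751, 2454, 3325, 4382

base 2: 5 = 2^2 + 1; at 3: 3^3 + 1 = 28; next = 27
base 3: 27 = 3^3; at 4: 4^4 = 256; next = 255
base 4: 255 = 3·4^3 + 3·4^2 + 3·4 + 3; at 5: 3·5^3 + 3·5^2 + 3·5 + 3 = 468; next = 467
base 5: 467 = 3·5^3 + 3·5^2 + 3·5 + 2; at 6: 3·6^3 + 3·6^2 + 3·6 + 2 = 776; next = 775
base 6: 775 = 3·6^3 + 3·6^2 + 3·6 + 1; at 7: 3·7^3 + 3·7^2 + 3·7 + 1 = 1198; next = 1197
base 7: 1197 = 3·7^3 + 3·7^2 + 3·7; at 8: 3·8^3 + 3·8^2 + 3·8 = 1752; next = 1751
base 8: 1751 = 3·8^3 + 3·8^2 + 2·8 + 7; at 9: 3·9^3 + 3·9^2 + 2·9 + 7 = 2455; next = 2454
base 9: 2454 = 3·9^3 + 3·9^2 + 2·9 + 6; at 10: 3·10^3 + 3·10^2 + 2·10 + 6 = 3326; next = 3325
base 10: 3325 = 3·10^3 + 3·10^2 + 2·10 + 5; at 11: 3·11^3 + 3·11^2 + 2·11 + 5 = 4383; next = 4382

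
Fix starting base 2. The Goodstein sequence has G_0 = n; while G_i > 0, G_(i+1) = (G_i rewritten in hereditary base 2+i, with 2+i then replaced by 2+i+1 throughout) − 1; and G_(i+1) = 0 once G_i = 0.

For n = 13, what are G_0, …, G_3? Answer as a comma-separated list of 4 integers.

G_0=13  [base 2] 2^(2 + 1) + 2^2 + 1  →[2↦3]→  3^(3 + 1) + 3^3 + 1 = 109  −1 ⇒ G_1=108
G_1=108  [base 3] 3^(3 + 1) + 3^3  →[3↦4]→  4^(4 + 1) + 4^4 = 1280  −1 ⇒ G_2=1279
G_2=1279  [base 4] 4^(4 + 1) + 3·4^3 + 3·4^2 + 3·4 + 3  →[4↦5]→  5^(5 + 1) + 3·5^3 + 3·5^2 + 3·5 + 3 = 16093  −1 ⇒ G_3=16092

13, 108, 1279, 16092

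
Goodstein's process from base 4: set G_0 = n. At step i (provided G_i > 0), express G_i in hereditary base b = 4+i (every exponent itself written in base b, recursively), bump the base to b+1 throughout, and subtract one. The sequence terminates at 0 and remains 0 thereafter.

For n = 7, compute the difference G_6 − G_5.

-1

7 —HB4→ 4 + 3 —bump→ 5 + 3 = 8 —(−1)→ 7
7 —HB5→ 5 + 2 —bump→ 6 + 2 = 8 —(−1)→ 7
7 —HB6→ 6 + 1 —bump→ 7 + 1 = 8 —(−1)→ 7
7 —HB7→ 7 —bump→ 8 = 8 —(−1)→ 7
7 —HB8→ 7 —bump→ 7 = 7 —(−1)→ 6
6 —HB9→ 6 —bump→ 6 = 6 —(−1)→ 5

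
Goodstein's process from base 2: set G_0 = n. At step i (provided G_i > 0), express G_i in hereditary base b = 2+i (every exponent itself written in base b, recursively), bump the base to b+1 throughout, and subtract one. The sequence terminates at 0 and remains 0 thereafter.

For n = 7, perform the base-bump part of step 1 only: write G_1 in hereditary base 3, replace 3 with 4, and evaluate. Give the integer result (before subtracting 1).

G_0=7  [base 2] 2^2 + 2 + 1  →[2↦3]→  3^3 + 3 + 1 = 31  −1 ⇒ G_1=30
G_1=30  [base 3] 3^3 + 3  →[3↦4]→  4^4 + 4 = 260  −1 ⇒ G_2=259

260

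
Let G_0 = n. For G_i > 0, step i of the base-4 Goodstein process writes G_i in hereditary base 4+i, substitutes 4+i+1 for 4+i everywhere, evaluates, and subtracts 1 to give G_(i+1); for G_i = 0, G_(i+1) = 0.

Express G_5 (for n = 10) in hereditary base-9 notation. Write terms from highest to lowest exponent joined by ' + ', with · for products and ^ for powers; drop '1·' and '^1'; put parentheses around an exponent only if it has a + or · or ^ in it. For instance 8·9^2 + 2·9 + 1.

9 + 4

i=0: 10 = 2·4 + 2 (b=4); 4→5: 2·5 + 2 = 12; 12−1 = 11
i=1: 11 = 2·5 + 1 (b=5); 5→6: 2·6 + 1 = 13; 13−1 = 12
i=2: 12 = 2·6 (b=6); 6→7: 2·7 = 14; 14−1 = 13
i=3: 13 = 7 + 6 (b=7); 7→8: 8 + 6 = 14; 14−1 = 13
i=4: 13 = 8 + 5 (b=8); 8→9: 9 + 5 = 14; 14−1 = 13
i=5: 13 = 9 + 4 (b=9); 9→10: 10 + 4 = 14; 14−1 = 13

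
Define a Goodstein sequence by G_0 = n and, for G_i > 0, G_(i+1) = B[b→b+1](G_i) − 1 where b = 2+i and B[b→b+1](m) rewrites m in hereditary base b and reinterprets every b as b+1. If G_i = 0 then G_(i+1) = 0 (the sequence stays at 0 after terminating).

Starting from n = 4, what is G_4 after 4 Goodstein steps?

(0) 4|_2 = 2^2 ↦ 3^3|_3 = 27 ⇒ 26
(1) 26|_3 = 2·3^2 + 2·3 + 2 ↦ 2·4^2 + 2·4 + 2|_4 = 42 ⇒ 41
(2) 41|_4 = 2·4^2 + 2·4 + 1 ↦ 2·5^2 + 2·5 + 1|_5 = 61 ⇒ 60
(3) 60|_5 = 2·5^2 + 2·5 ↦ 2·6^2 + 2·6|_6 = 84 ⇒ 83
(4) 83|_6 = 2·6^2 + 6 + 5 ↦ 2·7^2 + 7 + 5|_7 = 110 ⇒ 109

83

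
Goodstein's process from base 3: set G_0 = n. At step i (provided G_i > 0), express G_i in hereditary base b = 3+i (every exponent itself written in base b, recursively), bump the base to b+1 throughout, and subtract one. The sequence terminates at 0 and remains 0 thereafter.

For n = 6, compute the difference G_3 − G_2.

0

G_0 = 6. HB_3(6) = 2·3. Bump = 8. G_1 = 7.
G_1 = 7. HB_4(7) = 4 + 3. Bump = 8. G_2 = 7.
G_2 = 7. HB_5(7) = 5 + 2. Bump = 8. G_3 = 7.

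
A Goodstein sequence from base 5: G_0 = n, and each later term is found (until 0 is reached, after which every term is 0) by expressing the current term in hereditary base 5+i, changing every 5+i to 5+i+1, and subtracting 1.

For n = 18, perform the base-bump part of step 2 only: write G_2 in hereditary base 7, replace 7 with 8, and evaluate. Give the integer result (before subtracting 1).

(0) 18|_5 = 3·5 + 3 ↦ 3·6 + 3|_6 = 21 ⇒ 20
(1) 20|_6 = 3·6 + 2 ↦ 3·7 + 2|_7 = 23 ⇒ 22
(2) 22|_7 = 3·7 + 1 ↦ 3·8 + 1|_8 = 25 ⇒ 24

25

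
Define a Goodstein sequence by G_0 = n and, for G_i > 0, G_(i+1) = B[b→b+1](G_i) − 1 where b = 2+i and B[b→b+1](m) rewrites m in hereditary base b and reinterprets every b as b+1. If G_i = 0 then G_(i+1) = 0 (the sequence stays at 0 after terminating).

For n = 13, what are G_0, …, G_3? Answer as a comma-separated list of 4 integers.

G_0 = 13. HB_2(13) = 2^(2 + 1) + 2^2 + 1. Bump = 109. G_1 = 108.
G_1 = 108. HB_3(108) = 3^(3 + 1) + 3^3. Bump = 1280. G_2 = 1279.
G_2 = 1279. HB_4(1279) = 4^(4 + 1) + 3·4^3 + 3·4^2 + 3·4 + 3. Bump = 16093. G_3 = 16092.

13, 108, 1279, 16092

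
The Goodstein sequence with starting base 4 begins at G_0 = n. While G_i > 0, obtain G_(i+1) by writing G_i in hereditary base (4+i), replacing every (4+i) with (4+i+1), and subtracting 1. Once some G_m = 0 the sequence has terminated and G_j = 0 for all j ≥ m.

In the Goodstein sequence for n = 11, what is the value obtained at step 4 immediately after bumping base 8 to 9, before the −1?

16

G_0=11  [base 4] 2·4 + 3  →[4↦5]→  2·5 + 3 = 13  −1 ⇒ G_1=12
G_1=12  [base 5] 2·5 + 2  →[5↦6]→  2·6 + 2 = 14  −1 ⇒ G_2=13
G_2=13  [base 6] 2·6 + 1  →[6↦7]→  2·7 + 1 = 15  −1 ⇒ G_3=14
G_3=14  [base 7] 2·7  →[7↦8]→  2·8 = 16  −1 ⇒ G_4=15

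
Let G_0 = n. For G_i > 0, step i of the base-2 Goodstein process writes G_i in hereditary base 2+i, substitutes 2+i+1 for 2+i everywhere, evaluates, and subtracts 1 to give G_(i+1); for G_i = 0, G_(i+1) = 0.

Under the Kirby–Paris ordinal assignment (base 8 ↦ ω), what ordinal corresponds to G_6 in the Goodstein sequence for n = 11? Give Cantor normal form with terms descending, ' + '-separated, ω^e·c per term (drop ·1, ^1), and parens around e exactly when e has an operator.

ω^ω·7 + ω^7·7 + ω^6·7 + ω^5·7 + ω^4·7 + ω^3·7 + ω^2·7 + ω·7 + 7

G_0 = 11. HB_2(11) = 2^(2 + 1) + 2 + 1. Bump = 85. G_1 = 84.
G_1 = 84. HB_3(84) = 3^(3 + 1) + 3. Bump = 1028. G_2 = 1027.
G_2 = 1027. HB_4(1027) = 4^(4 + 1) + 3. Bump = 15628. G_3 = 15627.
G_3 = 15627. HB_5(15627) = 5^(5 + 1) + 2. Bump = 279938. G_4 = 279937.
G_4 = 279937. HB_6(279937) = 6^(6 + 1) + 1. Bump = 5764802. G_5 = 5764801.
G_5 = 5764801. HB_7(5764801) = 7^(7 + 1). Bump = 134217728. G_6 = 134217727.
G_6 = 134217727. HB_8(134217727) = 7·8^8 + 7·8^7 + 7·8^6 + 7·8^5 + 7·8^4 + 7·8^3 + 7·8^2 + 7·8 + 7. Bump = 2749609303. G_7 = 2749609302.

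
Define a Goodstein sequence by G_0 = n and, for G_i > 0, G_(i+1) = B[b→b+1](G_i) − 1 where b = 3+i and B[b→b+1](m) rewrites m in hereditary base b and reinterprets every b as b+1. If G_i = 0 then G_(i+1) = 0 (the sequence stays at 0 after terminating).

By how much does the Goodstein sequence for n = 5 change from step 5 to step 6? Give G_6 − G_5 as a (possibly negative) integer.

-1

base 3: 5 = 3 + 2; at 4: 4 + 2 = 6; next = 5
base 4: 5 = 4 + 1; at 5: 5 + 1 = 6; next = 5
base 5: 5 = 5; at 6: 6 = 6; next = 5
base 6: 5 = 5; at 7: 5 = 5; next = 4
base 7: 4 = 4; at 8: 4 = 4; next = 3
base 8: 3 = 3; at 9: 3 = 3; next = 2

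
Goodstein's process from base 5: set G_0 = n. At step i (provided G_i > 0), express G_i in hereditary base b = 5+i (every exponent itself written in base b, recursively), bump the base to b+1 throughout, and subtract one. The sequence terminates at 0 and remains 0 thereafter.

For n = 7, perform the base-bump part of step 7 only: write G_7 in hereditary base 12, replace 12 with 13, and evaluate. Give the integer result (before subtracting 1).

step 0: 7 = 5 + 2; sub 6 for 5: 6 + 2; = 8; G_1 = 8−1 = 7
step 1: 7 = 6 + 1; sub 7 for 6: 7 + 1; = 8; G_2 = 8−1 = 7
step 2: 7 = 7; sub 8 for 7: 8; = 8; G_3 = 8−1 = 7
step 3: 7 = 7; sub 9 for 8: 7; = 7; G_4 = 7−1 = 6
step 4: 6 = 6; sub 10 for 9: 6; = 6; G_5 = 6−1 = 5
step 5: 5 = 5; sub 11 for 10: 5; = 5; G_6 = 5−1 = 4
step 6: 4 = 4; sub 12 for 11: 4; = 4; G_7 = 4−1 = 3

3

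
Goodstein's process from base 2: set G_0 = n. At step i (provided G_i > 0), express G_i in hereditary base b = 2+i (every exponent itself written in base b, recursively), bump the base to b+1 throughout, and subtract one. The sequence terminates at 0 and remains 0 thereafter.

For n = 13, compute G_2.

1279

base 2: 13 = 2^(2 + 1) + 2^2 + 1; at 3: 3^(3 + 1) + 3^3 + 1 = 109; next = 108
base 3: 108 = 3^(3 + 1) + 3^3; at 4: 4^(4 + 1) + 4^4 = 1280; next = 1279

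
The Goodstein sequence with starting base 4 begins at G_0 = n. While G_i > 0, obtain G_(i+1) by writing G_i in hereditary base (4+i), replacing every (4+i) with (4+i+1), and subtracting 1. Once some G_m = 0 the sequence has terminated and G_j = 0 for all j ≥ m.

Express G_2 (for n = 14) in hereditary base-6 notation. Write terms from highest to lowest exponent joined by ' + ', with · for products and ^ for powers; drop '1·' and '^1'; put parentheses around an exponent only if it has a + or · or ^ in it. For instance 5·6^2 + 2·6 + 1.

3·6

G_0 = 14. HB_4(14) = 3·4 + 2. Bump = 17. G_1 = 16.
G_1 = 16. HB_5(16) = 3·5 + 1. Bump = 19. G_2 = 18.
G_2 = 18. HB_6(18) = 3·6. Bump = 21. G_3 = 20.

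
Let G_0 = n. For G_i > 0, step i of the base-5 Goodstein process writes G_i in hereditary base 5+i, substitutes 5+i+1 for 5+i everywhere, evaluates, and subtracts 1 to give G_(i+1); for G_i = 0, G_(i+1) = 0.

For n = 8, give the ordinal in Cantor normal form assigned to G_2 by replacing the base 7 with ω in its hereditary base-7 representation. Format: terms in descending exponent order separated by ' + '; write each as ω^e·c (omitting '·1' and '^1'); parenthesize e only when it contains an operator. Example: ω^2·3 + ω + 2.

ω + 1

[0] 8 ≡ 5 + 3 (base 5). Lift 6: 9. −1: 8.
[1] 8 ≡ 6 + 2 (base 6). Lift 7: 9. −1: 8.
[2] 8 ≡ 7 + 1 (base 7). Lift 8: 9. −1: 8.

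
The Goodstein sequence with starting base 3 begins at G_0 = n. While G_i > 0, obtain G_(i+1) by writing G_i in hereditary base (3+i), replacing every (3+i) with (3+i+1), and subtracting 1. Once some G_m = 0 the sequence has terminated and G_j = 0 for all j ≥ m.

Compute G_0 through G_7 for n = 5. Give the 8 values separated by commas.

G_0 = 5. HB_3(5) = 3 + 2. Bump = 6. G_1 = 5.
G_1 = 5. HB_4(5) = 4 + 1. Bump = 6. G_2 = 5.
G_2 = 5. HB_5(5) = 5. Bump = 6. G_3 = 5.
G_3 = 5. HB_6(5) = 5. Bump = 5. G_4 = 4.
G_4 = 4. HB_7(4) = 4. Bump = 4. G_5 = 3.
G_5 = 3. HB_8(3) = 3. Bump = 3. G_6 = 2.
G_6 = 2. HB_9(2) = 2. Bump = 2. G_7 = 1.

5, 5, 5, 5, 4, 3, 2, 1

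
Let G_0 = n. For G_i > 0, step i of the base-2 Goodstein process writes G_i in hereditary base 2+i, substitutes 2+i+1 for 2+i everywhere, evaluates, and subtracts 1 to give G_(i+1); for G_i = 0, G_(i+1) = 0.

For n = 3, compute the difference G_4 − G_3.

(0) 3|_2 = 2 + 1 ↦ 3 + 1|_3 = 4 ⇒ 3
(1) 3|_3 = 3 ↦ 4|_4 = 4 ⇒ 3
(2) 3|_4 = 3 ↦ 3|_5 = 3 ⇒ 2
(3) 2|_5 = 2 ↦ 2|_6 = 2 ⇒ 1

-1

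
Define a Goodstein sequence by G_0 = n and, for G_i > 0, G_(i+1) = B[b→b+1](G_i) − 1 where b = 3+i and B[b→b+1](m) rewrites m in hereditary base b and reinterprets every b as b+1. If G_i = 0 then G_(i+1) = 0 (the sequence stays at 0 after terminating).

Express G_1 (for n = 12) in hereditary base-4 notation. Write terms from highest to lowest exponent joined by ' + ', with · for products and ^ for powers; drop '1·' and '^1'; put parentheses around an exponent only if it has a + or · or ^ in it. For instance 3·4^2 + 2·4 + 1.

4^2 + 3

base 3: 12 = 3^2 + 3; at 4: 4^2 + 4 = 20; next = 19
base 4: 19 = 4^2 + 3; at 5: 5^2 + 3 = 28; next = 27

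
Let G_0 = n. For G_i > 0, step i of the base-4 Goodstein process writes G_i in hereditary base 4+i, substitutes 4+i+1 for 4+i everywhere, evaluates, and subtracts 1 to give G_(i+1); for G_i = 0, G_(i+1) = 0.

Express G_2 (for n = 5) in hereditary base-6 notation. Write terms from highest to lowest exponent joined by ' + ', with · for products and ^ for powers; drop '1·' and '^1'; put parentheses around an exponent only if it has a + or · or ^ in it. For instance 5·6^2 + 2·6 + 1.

G_0 = 5. HB_4(5) = 4 + 1. Bump = 6. G_1 = 5.
G_1 = 5. HB_5(5) = 5. Bump = 6. G_2 = 5.

5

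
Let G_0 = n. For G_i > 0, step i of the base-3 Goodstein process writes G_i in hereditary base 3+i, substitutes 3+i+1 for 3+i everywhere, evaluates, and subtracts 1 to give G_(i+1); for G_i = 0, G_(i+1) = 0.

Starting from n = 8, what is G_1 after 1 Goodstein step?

(0) 8|_3 = 2·3 + 2 ↦ 2·4 + 2|_4 = 10 ⇒ 9
(1) 9|_4 = 2·4 + 1 ↦ 2·5 + 1|_5 = 11 ⇒ 10

9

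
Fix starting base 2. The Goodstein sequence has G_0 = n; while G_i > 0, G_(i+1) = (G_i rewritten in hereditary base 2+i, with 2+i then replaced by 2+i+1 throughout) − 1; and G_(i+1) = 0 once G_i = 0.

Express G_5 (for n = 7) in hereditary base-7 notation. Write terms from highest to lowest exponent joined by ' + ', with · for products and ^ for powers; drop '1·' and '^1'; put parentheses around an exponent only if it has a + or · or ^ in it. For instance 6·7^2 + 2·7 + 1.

7^7

G_0=7  [base 2] 2^2 + 2 + 1  →[2↦3]→  3^3 + 3 + 1 = 31  −1 ⇒ G_1=30
G_1=30  [base 3] 3^3 + 3  →[3↦4]→  4^4 + 4 = 260  −1 ⇒ G_2=259
G_2=259  [base 4] 4^4 + 3  →[4↦5]→  5^5 + 3 = 3128  −1 ⇒ G_3=3127
G_3=3127  [base 5] 5^5 + 2  →[5↦6]→  6^6 + 2 = 46658  −1 ⇒ G_4=46657
G_4=46657  [base 6] 6^6 + 1  →[6↦7]→  7^7 + 1 = 823544  −1 ⇒ G_5=823543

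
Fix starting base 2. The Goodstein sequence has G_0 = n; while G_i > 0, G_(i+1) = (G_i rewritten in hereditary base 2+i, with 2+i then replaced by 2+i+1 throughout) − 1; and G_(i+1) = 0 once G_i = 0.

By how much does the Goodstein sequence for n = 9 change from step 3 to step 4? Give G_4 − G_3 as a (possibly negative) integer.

step 0: 9 = 2^(2 + 1) + 1; sub 3 for 2: 3^(3 + 1) + 1; = 82; G_1 = 82−1 = 81
step 1: 81 = 3^(3 + 1); sub 4 for 3: 4^(4 + 1); = 1024; G_2 = 1024−1 = 1023
step 2: 1023 = 3·4^4 + 3·4^3 + 3·4^2 + 3·4 + 3; sub 5 for 4: 3·5^5 + 3·5^3 + 3·5^2 + 3·5 + 3; = 9843; G_3 = 9843−1 = 9842
step 3: 9842 = 3·5^5 + 3·5^3 + 3·5^2 + 3·5 + 2; sub 6 for 5: 3·6^6 + 3·6^3 + 3·6^2 + 3·6 + 2; = 140744; G_4 = 140744−1 = 140743

130901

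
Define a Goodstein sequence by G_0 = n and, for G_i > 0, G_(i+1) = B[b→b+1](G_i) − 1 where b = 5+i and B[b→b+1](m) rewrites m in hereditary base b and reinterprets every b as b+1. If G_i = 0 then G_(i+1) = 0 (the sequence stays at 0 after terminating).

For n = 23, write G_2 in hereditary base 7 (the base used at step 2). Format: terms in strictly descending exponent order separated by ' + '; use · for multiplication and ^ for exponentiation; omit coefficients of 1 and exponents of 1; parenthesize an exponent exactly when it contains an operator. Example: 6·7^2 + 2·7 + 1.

[0] 23 ≡ 4·5 + 3 (base 5). Lift 6: 27. −1: 26.
[1] 26 ≡ 4·6 + 2 (base 6). Lift 7: 30. −1: 29.

4·7 + 1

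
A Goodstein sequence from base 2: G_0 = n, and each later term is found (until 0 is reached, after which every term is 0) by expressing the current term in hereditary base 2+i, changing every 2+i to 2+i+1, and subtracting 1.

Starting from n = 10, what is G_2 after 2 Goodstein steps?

1025

G_0 = 10. HB_2(10) = 2^(2 + 1) + 2. Bump = 84. G_1 = 83.
G_1 = 83. HB_3(83) = 3^(3 + 1) + 2. Bump = 1026. G_2 = 1025.
G_2 = 1025. HB_4(1025) = 4^(4 + 1) + 1. Bump = 15626. G_3 = 15625.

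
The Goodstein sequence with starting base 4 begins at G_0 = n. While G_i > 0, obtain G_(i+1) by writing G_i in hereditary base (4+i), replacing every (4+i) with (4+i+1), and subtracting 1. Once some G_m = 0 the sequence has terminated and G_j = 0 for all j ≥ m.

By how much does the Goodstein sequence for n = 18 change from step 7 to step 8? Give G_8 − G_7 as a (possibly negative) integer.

5

(0) 18|_4 = 4^2 + 2 ↦ 5^2 + 2|_5 = 27 ⇒ 26
(1) 26|_5 = 5^2 + 1 ↦ 6^2 + 1|_6 = 37 ⇒ 36
(2) 36|_6 = 6^2 ↦ 7^2|_7 = 49 ⇒ 48
(3) 48|_7 = 6·7 + 6 ↦ 6·8 + 6|_8 = 54 ⇒ 53
(4) 53|_8 = 6·8 + 5 ↦ 6·9 + 5|_9 = 59 ⇒ 58
(5) 58|_9 = 6·9 + 4 ↦ 6·10 + 4|_10 = 64 ⇒ 63
(6) 63|_10 = 6·10 + 3 ↦ 6·11 + 3|_11 = 69 ⇒ 68
(7) 68|_11 = 6·11 + 2 ↦ 6·12 + 2|_12 = 74 ⇒ 73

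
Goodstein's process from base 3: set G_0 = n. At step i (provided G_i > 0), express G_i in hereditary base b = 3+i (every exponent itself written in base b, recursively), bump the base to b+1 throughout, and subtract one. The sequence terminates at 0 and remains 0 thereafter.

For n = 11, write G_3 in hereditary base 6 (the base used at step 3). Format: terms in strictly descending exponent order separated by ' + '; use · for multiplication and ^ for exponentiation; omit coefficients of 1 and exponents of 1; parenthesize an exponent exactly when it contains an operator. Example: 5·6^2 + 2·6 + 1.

G_0=11  [base 3] 3^2 + 2  →[3↦4]→  4^2 + 2 = 18  −1 ⇒ G_1=17
G_1=17  [base 4] 4^2 + 1  →[4↦5]→  5^2 + 1 = 26  −1 ⇒ G_2=25
G_2=25  [base 5] 5^2  →[5↦6]→  6^2 = 36  −1 ⇒ G_3=35
G_3=35  [base 6] 5·6 + 5  →[6↦7]→  5·7 + 5 = 40  −1 ⇒ G_4=39

5·6 + 5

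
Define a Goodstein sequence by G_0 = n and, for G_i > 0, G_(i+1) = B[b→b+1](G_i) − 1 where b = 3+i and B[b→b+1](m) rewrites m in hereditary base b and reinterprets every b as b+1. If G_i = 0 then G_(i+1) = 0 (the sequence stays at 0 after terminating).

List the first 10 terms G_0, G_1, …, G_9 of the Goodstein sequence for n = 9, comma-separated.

i=0: 9 = 3^2 (b=3); 3→4: 4^2 = 16; 16−1 = 15
i=1: 15 = 3·4 + 3 (b=4); 4→5: 3·5 + 3 = 18; 18−1 = 17
i=2: 17 = 3·5 + 2 (b=5); 5→6: 3·6 + 2 = 20; 20−1 = 19
i=3: 19 = 3·6 + 1 (b=6); 6→7: 3·7 + 1 = 22; 22−1 = 21
i=4: 21 = 3·7 (b=7); 7→8: 3·8 = 24; 24−1 = 23
i=5: 23 = 2·8 + 7 (b=8); 8→9: 2·9 + 7 = 25; 25−1 = 24
i=6: 24 = 2·9 + 6 (b=9); 9→10: 2·10 + 6 = 26; 26−1 = 25
i=7: 25 = 2·10 + 5 (b=10); 10→11: 2·11 + 5 = 27; 27−1 = 26
i=8: 26 = 2·11 + 4 (b=11); 11→12: 2·12 + 4 = 28; 28−1 = 27

9, 15, 17, 19, 21, 23, 24, 25, 26, 27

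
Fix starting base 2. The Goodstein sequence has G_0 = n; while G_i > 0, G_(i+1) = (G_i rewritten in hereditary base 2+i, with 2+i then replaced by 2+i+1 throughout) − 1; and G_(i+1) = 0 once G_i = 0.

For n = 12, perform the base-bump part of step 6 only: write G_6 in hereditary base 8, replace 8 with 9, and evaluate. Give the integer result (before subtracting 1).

3486784575

(0) 12|_2 = 2^(2 + 1) + 2^2 ↦ 3^(3 + 1) + 3^3|_3 = 108 ⇒ 107
(1) 107|_3 = 3^(3 + 1) + 2·3^2 + 2·3 + 2 ↦ 4^(4 + 1) + 2·4^2 + 2·4 + 2|_4 = 1066 ⇒ 1065
(2) 1065|_4 = 4^(4 + 1) + 2·4^2 + 2·4 + 1 ↦ 5^(5 + 1) + 2·5^2 + 2·5 + 1|_5 = 15686 ⇒ 15685
(3) 15685|_5 = 5^(5 + 1) + 2·5^2 + 2·5 ↦ 6^(6 + 1) + 2·6^2 + 2·6|_6 = 280020 ⇒ 280019
(4) 280019|_6 = 6^(6 + 1) + 2·6^2 + 6 + 5 ↦ 7^(7 + 1) + 2·7^2 + 7 + 5|_7 = 5764911 ⇒ 5764910
(5) 5764910|_7 = 7^(7 + 1) + 2·7^2 + 7 + 4 ↦ 8^(8 + 1) + 2·8^2 + 8 + 4|_8 = 134217868 ⇒ 134217867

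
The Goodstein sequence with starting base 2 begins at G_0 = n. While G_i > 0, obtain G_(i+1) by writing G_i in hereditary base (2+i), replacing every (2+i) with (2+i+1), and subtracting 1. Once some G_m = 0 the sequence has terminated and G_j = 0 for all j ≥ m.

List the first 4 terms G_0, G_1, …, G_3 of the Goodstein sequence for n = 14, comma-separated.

i=0: 14 = 2^(2 + 1) + 2^2 + 2 (b=2); 2→3: 3^(3 + 1) + 3^3 + 3 = 111; 111−1 = 110
i=1: 110 = 3^(3 + 1) + 3^3 + 2 (b=3); 3→4: 4^(4 + 1) + 4^4 + 2 = 1282; 1282−1 = 1281
i=2: 1281 = 4^(4 + 1) + 4^4 + 1 (b=4); 4→5: 5^(5 + 1) + 5^5 + 1 = 18751; 18751−1 = 18750

14, 110, 1281, 18750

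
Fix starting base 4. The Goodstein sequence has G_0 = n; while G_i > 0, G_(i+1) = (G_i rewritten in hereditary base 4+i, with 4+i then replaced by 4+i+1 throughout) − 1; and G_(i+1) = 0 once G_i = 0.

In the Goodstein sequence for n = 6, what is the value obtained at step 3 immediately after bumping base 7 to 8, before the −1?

i=0: 6 = 4 + 2 (b=4); 4→5: 5 + 2 = 7; 7−1 = 6
i=1: 6 = 5 + 1 (b=5); 5→6: 6 + 1 = 7; 7−1 = 6
i=2: 6 = 6 (b=6); 6→7: 7 = 7; 7−1 = 6
i=3: 6 = 6 (b=7); 7→8: 6 = 6; 6−1 = 5

6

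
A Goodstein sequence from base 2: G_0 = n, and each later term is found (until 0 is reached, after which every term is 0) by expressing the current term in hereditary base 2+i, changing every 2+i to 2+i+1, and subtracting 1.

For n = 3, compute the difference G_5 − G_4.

i=0: 3 = 2 + 1 (b=2); 2→3: 3 + 1 = 4; 4−1 = 3
i=1: 3 = 3 (b=3); 3→4: 4 = 4; 4−1 = 3
i=2: 3 = 3 (b=4); 4→5: 3 = 3; 3−1 = 2
i=3: 2 = 2 (b=5); 5→6: 2 = 2; 2−1 = 1
i=4: 1 = 1 (b=6); 6→7: 1 = 1; 1−1 = 0

-1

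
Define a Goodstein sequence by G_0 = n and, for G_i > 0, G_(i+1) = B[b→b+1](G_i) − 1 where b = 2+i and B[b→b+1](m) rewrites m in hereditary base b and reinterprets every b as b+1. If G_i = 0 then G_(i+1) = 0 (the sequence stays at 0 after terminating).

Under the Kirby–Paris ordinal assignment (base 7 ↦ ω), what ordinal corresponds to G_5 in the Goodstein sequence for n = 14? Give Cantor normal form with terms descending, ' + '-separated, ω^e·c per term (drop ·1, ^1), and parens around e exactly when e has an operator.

(0) 14|_2 = 2^(2 + 1) + 2^2 + 2 ↦ 3^(3 + 1) + 3^3 + 3|_3 = 111 ⇒ 110
(1) 110|_3 = 3^(3 + 1) + 3^3 + 2 ↦ 4^(4 + 1) + 4^4 + 2|_4 = 1282 ⇒ 1281
(2) 1281|_4 = 4^(4 + 1) + 4^4 + 1 ↦ 5^(5 + 1) + 5^5 + 1|_5 = 18751 ⇒ 18750
(3) 18750|_5 = 5^(5 + 1) + 5^5 ↦ 6^(6 + 1) + 6^6|_6 = 326592 ⇒ 326591
(4) 326591|_6 = 6^(6 + 1) + 5·6^5 + 5·6^4 + 5·6^3 + 5·6^2 + 5·6 + 5 ↦ 7^(7 + 1) + 5·7^5 + 5·7^4 + 5·7^3 + 5·7^2 + 5·7 + 5|_7 = 5862841 ⇒ 5862840

ω^(ω + 1) + ω^5·5 + ω^4·5 + ω^3·5 + ω^2·5 + ω·5 + 4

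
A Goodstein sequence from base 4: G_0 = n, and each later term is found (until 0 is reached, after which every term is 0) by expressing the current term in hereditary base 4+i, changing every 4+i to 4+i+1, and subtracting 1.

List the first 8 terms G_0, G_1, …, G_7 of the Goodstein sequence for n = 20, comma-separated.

20, 29, 39, 51, 65, 81, 99, 107

i=0: 20 = 4^2 + 4 (b=4); 4→5: 5^2 + 5 = 30; 30−1 = 29
i=1: 29 = 5^2 + 4 (b=5); 5→6: 6^2 + 4 = 40; 40−1 = 39
i=2: 39 = 6^2 + 3 (b=6); 6→7: 7^2 + 3 = 52; 52−1 = 51
i=3: 51 = 7^2 + 2 (b=7); 7→8: 8^2 + 2 = 66; 66−1 = 65
i=4: 65 = 8^2 + 1 (b=8); 8→9: 9^2 + 1 = 82; 82−1 = 81
i=5: 81 = 9^2 (b=9); 9→10: 10^2 = 100; 100−1 = 99
i=6: 99 = 9·10 + 9 (b=10); 10→11: 9·11 + 9 = 108; 108−1 = 107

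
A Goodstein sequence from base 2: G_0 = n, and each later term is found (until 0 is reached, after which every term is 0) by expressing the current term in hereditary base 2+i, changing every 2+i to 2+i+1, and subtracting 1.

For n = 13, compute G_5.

5765998

[0] 13 ≡ 2^(2 + 1) + 2^2 + 1 (base 2). Lift 3: 109. −1: 108.
[1] 108 ≡ 3^(3 + 1) + 3^3 (base 3). Lift 4: 1280. −1: 1279.
[2] 1279 ≡ 4^(4 + 1) + 3·4^3 + 3·4^2 + 3·4 + 3 (base 4). Lift 5: 16093. −1: 16092.
[3] 16092 ≡ 5^(5 + 1) + 3·5^3 + 3·5^2 + 3·5 + 2 (base 5). Lift 6: 280712. −1: 280711.
[4] 280711 ≡ 6^(6 + 1) + 3·6^3 + 3·6^2 + 3·6 + 1 (base 6). Lift 7: 5765999. −1: 5765998.
[5] 5765998 ≡ 7^(7 + 1) + 3·7^3 + 3·7^2 + 3·7 (base 7). Lift 8: 134219480. −1: 134219479.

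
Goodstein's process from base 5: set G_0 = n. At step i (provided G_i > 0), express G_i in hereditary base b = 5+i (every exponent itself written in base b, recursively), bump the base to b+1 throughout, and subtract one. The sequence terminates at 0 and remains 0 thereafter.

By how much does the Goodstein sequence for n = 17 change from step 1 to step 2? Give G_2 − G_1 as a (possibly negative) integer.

base 5: 17 = 3·5 + 2; at 6: 3·6 + 2 = 20; next = 19
base 6: 19 = 3·6 + 1; at 7: 3·7 + 1 = 22; next = 21

2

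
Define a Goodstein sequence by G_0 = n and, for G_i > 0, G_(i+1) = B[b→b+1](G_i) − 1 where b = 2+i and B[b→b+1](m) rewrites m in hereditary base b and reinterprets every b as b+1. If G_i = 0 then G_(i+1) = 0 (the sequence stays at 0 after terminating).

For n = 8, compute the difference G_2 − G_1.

(0) 8|_2 = 2^(2 + 1) ↦ 3^(3 + 1)|_3 = 81 ⇒ 80
(1) 80|_3 = 2·3^3 + 2·3^2 + 2·3 + 2 ↦ 2·4^4 + 2·4^2 + 2·4 + 2|_4 = 554 ⇒ 553

473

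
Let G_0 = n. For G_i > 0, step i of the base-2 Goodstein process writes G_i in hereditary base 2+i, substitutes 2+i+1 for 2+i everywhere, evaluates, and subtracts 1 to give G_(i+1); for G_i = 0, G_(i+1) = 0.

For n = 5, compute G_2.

255

G_0 = 5. HB_2(5) = 2^2 + 1. Bump = 28. G_1 = 27.
G_1 = 27. HB_3(27) = 3^3. Bump = 256. G_2 = 255.
G_2 = 255. HB_4(255) = 3·4^3 + 3·4^2 + 3·4 + 3. Bump = 468. G_3 = 467.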